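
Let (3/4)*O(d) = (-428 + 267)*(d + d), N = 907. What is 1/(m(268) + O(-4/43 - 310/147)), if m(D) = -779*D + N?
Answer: -2709/560545373 ≈ -4.8328e-6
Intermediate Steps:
m(D) = 907 - 779*D (m(D) = -779*D + 907 = 907 - 779*D)
O(d) = -1288*d/3 (O(d) = 4*((-428 + 267)*(d + d))/3 = 4*(-322*d)/3 = -1288*d/3)
1/(m(268) + O(-4/43 - 310/147)) = 1/((907 - 779*268) - 1288*(-4/43 - 310/147)/3) = 1/((907 - 208772) - 1288*(-4*1/43 - 310*1/147)/3) = 1/(-207865 - 1288*(-4/43 - 310/147)/3) = 1/(-207865 - 1288/3*(-13918/6321)) = 1/(-207865 + 2560912/2709) = 1/(-560545373/2709) = -2709/560545373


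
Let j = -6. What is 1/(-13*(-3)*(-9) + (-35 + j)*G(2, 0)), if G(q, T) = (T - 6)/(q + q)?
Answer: -2/579 ≈ -0.0034542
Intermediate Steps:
G(q, T) = (-6 + T)/(2*q) (G(q, T) = (-6 + T)/((2*q)) = (-6 + T)*(1/(2*q)) = (-6 + T)/(2*q))
1/(-13*(-3)*(-9) + (-35 + j)*G(2, 0)) = 1/(-13*(-3)*(-9) + (-35 - 6)*((½)*(-6 + 0)/2)) = 1/(39*(-9) - 41*(-6)/(2*2)) = 1/(-351 - 41*(-3/2)) = 1/(-351 + 123/2) = 1/(-579/2) = -2/579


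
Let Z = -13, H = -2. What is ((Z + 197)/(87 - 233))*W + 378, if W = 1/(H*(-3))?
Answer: 82736/219 ≈ 377.79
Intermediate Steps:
W = ⅙ (W = 1/(-2*(-3)) = 1/6 = ⅙ ≈ 0.16667)
((Z + 197)/(87 - 233))*W + 378 = ((-13 + 197)/(87 - 233))*(⅙) + 378 = (184/(-146))*(⅙) + 378 = (184*(-1/146))*(⅙) + 378 = -92/73*⅙ + 378 = -46/219 + 378 = 82736/219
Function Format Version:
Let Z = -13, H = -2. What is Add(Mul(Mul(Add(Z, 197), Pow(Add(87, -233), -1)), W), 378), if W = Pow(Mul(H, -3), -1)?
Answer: Rational(82736, 219) ≈ 377.79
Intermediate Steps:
W = Rational(1, 6) (W = Pow(Mul(-2, -3), -1) = Pow(6, -1) = Rational(1, 6) ≈ 0.16667)
Add(Mul(Mul(Add(Z, 197), Pow(Add(87, -233), -1)), W), 378) = Add(Mul(Mul(Add(-13, 197), Pow(Add(87, -233), -1)), Rational(1, 6)), 378) = Add(Mul(Mul(184, Pow(-146, -1)), Rational(1, 6)), 378) = Add(Mul(Mul(184, Rational(-1, 146)), Rational(1, 6)), 378) = Add(Mul(Rational(-92, 73), Rational(1, 6)), 378) = Add(Rational(-46, 219), 378) = Rational(82736, 219)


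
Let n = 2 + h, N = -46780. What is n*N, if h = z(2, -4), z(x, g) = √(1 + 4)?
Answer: -93560 - 46780*√5 ≈ -1.9816e+5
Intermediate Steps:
z(x, g) = √5
h = √5 ≈ 2.2361
n = 2 + √5 ≈ 4.2361
n*N = (2 + √5)*(-46780) = -93560 - 46780*√5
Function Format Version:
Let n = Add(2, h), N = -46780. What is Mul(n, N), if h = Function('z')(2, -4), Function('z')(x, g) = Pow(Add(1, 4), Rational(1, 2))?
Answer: Add(-93560, Mul(-46780, Pow(5, Rational(1, 2)))) ≈ -1.9816e+5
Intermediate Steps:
Function('z')(x, g) = Pow(5, Rational(1, 2))
h = Pow(5, Rational(1, 2)) ≈ 2.2361
n = Add(2, Pow(5, Rational(1, 2))) ≈ 4.2361
Mul(n, N) = Mul(Add(2, Pow(5, Rational(1, 2))), -46780) = Add(-93560, Mul(-46780, Pow(5, Rational(1, 2))))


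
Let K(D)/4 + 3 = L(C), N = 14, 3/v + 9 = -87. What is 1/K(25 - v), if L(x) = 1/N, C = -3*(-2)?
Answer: -7/82 ≈ -0.085366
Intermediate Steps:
v = -1/32 (v = 3/(-9 - 87) = 3/(-96) = 3*(-1/96) = -1/32 ≈ -0.031250)
C = 6
L(x) = 1/14
K(D) = -82/7 (K(D) = -12 + 4*(1/14) = -12 + 2/7 = -82/7)
1/K(25 - v) = 1/(-82/7) = -7/82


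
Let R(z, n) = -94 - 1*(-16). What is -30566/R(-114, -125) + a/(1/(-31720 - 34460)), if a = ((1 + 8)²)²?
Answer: -16934056937/39 ≈ -4.3421e+8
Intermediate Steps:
R(z, n) = -78 (R(z, n) = -94 + 16 = -78)
a = 6561 (a = (9²)² = 81² = 6561)
-30566/R(-114, -125) + a/(1/(-31720 - 34460)) = -30566/(-78) + 6561/(1/(-31720 - 34460)) = -30566*(-1/78) + 6561/(1/(-66180)) = 15283/39 + 6561/(-1/66180) = 15283/39 + 6561*(-66180) = 15283/39 - 434206980 = -16934056937/39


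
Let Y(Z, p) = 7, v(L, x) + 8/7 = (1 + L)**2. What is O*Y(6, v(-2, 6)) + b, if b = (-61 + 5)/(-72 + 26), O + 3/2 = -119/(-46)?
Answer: 203/23 ≈ 8.8261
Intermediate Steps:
v(L, x) = -8/7 + (1 + L)**2
O = 25/23 (O = -3/2 - 119/(-46) = -3/2 - 119*(-1/46) = -3/2 + 119/46 = 25/23 ≈ 1.0870)
b = 28/23 (b = -56/(-46) = -56*(-1/46) = 28/23 ≈ 1.2174)
O*Y(6, v(-2, 6)) + b = (25/23)*7 + 28/23 = 175/23 + 28/23 = 203/23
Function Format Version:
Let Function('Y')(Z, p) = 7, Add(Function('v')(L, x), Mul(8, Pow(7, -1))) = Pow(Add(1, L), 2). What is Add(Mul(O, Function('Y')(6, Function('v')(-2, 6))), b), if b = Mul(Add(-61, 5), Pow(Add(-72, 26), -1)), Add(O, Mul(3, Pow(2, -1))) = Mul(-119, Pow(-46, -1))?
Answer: Rational(203, 23) ≈ 8.8261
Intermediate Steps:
Function('v')(L, x) = Add(Rational(-8, 7), Pow(Add(1, L), 2))
O = Rational(25, 23) (O = Add(Rational(-3, 2), Mul(-119, Pow(-46, -1))) = Add(Rational(-3, 2), Mul(-119, Rational(-1, 46))) = Add(Rational(-3, 2), Rational(119, 46)) = Rational(25, 23) ≈ 1.0870)
b = Rational(28, 23) (b = Mul(-56, Pow(-46, -1)) = Mul(-56, Rational(-1, 46)) = Rational(28, 23) ≈ 1.2174)
Add(Mul(O, Function('Y')(6, Function('v')(-2, 6))), b) = Add(Mul(Rational(25, 23), 7), Rational(28, 23)) = Add(Rational(175, 23), Rational(28, 23)) = Rational(203, 23)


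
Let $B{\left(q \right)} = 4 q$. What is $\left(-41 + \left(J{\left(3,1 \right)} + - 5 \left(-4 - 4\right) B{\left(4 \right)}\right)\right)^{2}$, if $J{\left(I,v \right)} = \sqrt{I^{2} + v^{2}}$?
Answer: $358811 + 1198 \sqrt{10} \approx 3.626 \cdot 10^{5}$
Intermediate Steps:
$\left(-41 + \left(J{\left(3,1 \right)} + - 5 \left(-4 - 4\right) B{\left(4 \right)}\right)\right)^{2} = \left(-41 + \left(\sqrt{3^{2} + 1^{2}} + - 5 \left(-4 - 4\right) 4 \cdot 4\right)\right)^{2} = \left(-41 + \left(\sqrt{9 + 1} + \left(-5\right) \left(-8\right) 16\right)\right)^{2} = \left(-41 + \left(\sqrt{10} + 40 \cdot 16\right)\right)^{2} = \left(-41 + \left(\sqrt{10} + 640\right)\right)^{2} = \left(-41 + \left(640 + \sqrt{10}\right)\right)^{2} = \left(599 + \sqrt{10}\right)^{2}$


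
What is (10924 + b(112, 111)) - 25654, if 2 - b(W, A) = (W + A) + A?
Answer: -15062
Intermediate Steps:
b(W, A) = 2 - W - 2*A (b(W, A) = 2 - ((W + A) + A) = 2 - ((A + W) + A) = 2 - (W + 2*A) = 2 + (-W - 2*A) = 2 - W - 2*A)
(10924 + b(112, 111)) - 25654 = (10924 + (2 - 1*112 - 2*111)) - 25654 = (10924 + (2 - 112 - 222)) - 25654 = (10924 - 332) - 25654 = 10592 - 25654 = -15062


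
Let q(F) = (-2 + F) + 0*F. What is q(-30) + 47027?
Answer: 46995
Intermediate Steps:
q(F) = -2 + F (q(F) = (-2 + F) + 0 = -2 + F)
q(-30) + 47027 = (-2 - 30) + 47027 = -32 + 47027 = 46995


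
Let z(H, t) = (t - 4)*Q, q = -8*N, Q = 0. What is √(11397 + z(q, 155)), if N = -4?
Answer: √11397 ≈ 106.76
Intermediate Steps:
q = 32 (q = -8*(-4) = 32)
z(H, t) = 0 (z(H, t) = (t - 4)*0 = (-4 + t)*0 = 0)
√(11397 + z(q, 155)) = √(11397 + 0) = √11397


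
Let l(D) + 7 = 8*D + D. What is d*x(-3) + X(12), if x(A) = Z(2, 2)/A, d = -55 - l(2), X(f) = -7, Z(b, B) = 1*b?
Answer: 37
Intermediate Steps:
Z(b, B) = b
l(D) = -7 + 9*D (l(D) = -7 + (8*D + D) = -7 + 9*D)
d = -66 (d = -55 - (-7 + 9*2) = -55 - (-7 + 18) = -55 - 1*11 = -55 - 11 = -66)
x(A) = 2/A
d*x(-3) + X(12) = -132/(-3) - 7 = -132*(-1)/3 - 7 = -66*(-2/3) - 7 = 44 - 7 = 37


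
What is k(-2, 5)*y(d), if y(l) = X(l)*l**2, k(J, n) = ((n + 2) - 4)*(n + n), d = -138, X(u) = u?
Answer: -78842160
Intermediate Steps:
k(J, n) = 2*n*(-2 + n) (k(J, n) = ((2 + n) - 4)*(2*n) = (-2 + n)*(2*n) = 2*n*(-2 + n))
y(l) = l**3 (y(l) = l*l**2 = l**3)
k(-2, 5)*y(d) = (2*5*(-2 + 5))*(-138)**3 = (2*5*3)*(-2628072) = 30*(-2628072) = -78842160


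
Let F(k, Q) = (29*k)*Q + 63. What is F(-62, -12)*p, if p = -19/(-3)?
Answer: 137047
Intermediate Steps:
F(k, Q) = 63 + 29*Q*k (F(k, Q) = 29*Q*k + 63 = 63 + 29*Q*k)
p = 19/3 (p = -19*(-⅓) = 19/3 ≈ 6.3333)
F(-62, -12)*p = (63 + 29*(-12)*(-62))*(19/3) = (63 + 21576)*(19/3) = 21639*(19/3) = 137047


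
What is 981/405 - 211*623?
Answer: -5915276/45 ≈ -1.3145e+5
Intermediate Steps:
981/405 - 211*623 = 981*(1/405) - 131453 = 109/45 - 131453 = -5915276/45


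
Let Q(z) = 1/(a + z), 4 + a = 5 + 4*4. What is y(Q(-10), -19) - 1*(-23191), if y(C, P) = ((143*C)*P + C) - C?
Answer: 159620/7 ≈ 22803.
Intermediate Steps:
a = 17 (a = -4 + (5 + 4*4) = -4 + (5 + 16) = -4 + 21 = 17)
Q(z) = 1/(17 + z)
y(C, P) = 143*C*P (y(C, P) = (143*C*P + C) - C = (C + 143*C*P) - C = 143*C*P)
y(Q(-10), -19) - 1*(-23191) = 143*(-19)/(17 - 10) - 1*(-23191) = 143*(-19)/7 + 23191 = 143*(1/7)*(-19) + 23191 = -2717/7 + 23191 = 159620/7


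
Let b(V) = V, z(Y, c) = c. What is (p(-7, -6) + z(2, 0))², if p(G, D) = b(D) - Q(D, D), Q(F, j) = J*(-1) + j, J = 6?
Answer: 36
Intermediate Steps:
Q(F, j) = -6 + j (Q(F, j) = 6*(-1) + j = -6 + j)
p(G, D) = 6 (p(G, D) = D - (-6 + D) = D + (6 - D) = 6)
(p(-7, -6) + z(2, 0))² = (6 + 0)² = 6² = 36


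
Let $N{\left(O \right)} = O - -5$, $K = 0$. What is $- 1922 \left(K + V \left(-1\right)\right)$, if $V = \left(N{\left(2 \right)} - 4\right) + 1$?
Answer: $7688$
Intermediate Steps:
$N{\left(O \right)} = 5 + O$ ($N{\left(O \right)} = O + 5 = 5 + O$)
$V = 4$ ($V = \left(\left(5 + 2\right) - 4\right) + 1 = \left(7 - 4\right) + 1 = 3 + 1 = 4$)
$- 1922 \left(K + V \left(-1\right)\right) = - 1922 \left(0 + 4 \left(-1\right)\right) = - 1922 \left(0 - 4\right) = \left(-1922\right) \left(-4\right) = 7688$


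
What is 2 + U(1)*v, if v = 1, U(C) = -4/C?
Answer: -2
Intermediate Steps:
2 + U(1)*v = 2 - 4/1*1 = 2 - 4*1*1 = 2 - 4*1 = 2 - 4 = -2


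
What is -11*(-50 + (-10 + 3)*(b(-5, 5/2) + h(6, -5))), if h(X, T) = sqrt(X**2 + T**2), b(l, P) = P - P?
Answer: 550 + 77*sqrt(61) ≈ 1151.4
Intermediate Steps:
b(l, P) = 0
h(X, T) = sqrt(T**2 + X**2)
-11*(-50 + (-10 + 3)*(b(-5, 5/2) + h(6, -5))) = -11*(-50 + (-10 + 3)*(0 + sqrt((-5)**2 + 6**2))) = -11*(-50 - 7*(0 + sqrt(25 + 36))) = -11*(-50 - 7*(0 + sqrt(61))) = -11*(-50 - 7*sqrt(61)) = 550 + 77*sqrt(61)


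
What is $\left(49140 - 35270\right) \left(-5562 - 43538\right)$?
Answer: $-681017000$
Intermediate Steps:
$\left(49140 - 35270\right) \left(-5562 - 43538\right) = 13870 \left(-49100\right) = -681017000$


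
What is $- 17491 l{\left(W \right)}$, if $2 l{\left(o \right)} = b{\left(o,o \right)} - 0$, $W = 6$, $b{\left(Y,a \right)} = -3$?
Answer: $\frac{52473}{2} \approx 26237.0$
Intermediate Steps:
$l{\left(o \right)} = - \frac{3}{2}$ ($l{\left(o \right)} = \frac{-3 - 0}{2} = \frac{-3 + 0}{2} = \frac{1}{2} \left(-3\right) = - \frac{3}{2}$)
$- 17491 l{\left(W \right)} = \left(-17491\right) \left(- \frac{3}{2}\right) = \frac{52473}{2}$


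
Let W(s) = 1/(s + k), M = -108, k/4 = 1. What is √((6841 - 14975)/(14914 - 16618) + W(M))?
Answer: √584419602/11076 ≈ 2.1826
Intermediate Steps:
k = 4 (k = 4*1 = 4)
W(s) = 1/(4 + s) (W(s) = 1/(s + 4) = 1/(4 + s))
√((6841 - 14975)/(14914 - 16618) + W(M)) = √((6841 - 14975)/(14914 - 16618) + 1/(4 - 108)) = √(-8134/(-1704) + 1/(-104)) = √(-8134*(-1/1704) - 1/104) = √(4067/852 - 1/104) = √(105529/22152) = √584419602/11076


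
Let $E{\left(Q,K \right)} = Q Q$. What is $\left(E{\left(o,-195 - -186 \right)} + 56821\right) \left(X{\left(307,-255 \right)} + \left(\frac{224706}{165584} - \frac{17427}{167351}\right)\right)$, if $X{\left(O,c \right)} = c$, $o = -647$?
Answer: $- \frac{22587731001348495}{187234108} \approx -1.2064 \cdot 10^{8}$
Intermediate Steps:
$E{\left(Q,K \right)} = Q^{2}$
$\left(E{\left(o,-195 - -186 \right)} + 56821\right) \left(X{\left(307,-255 \right)} + \left(\frac{224706}{165584} - \frac{17427}{167351}\right)\right) = \left(\left(-647\right)^{2} + 56821\right) \left(-255 + \left(\frac{224706}{165584} - \frac{17427}{167351}\right)\right) = \left(418609 + 56821\right) \left(-255 + \left(224706 \cdot \frac{1}{165584} - \frac{471}{4523}\right)\right) = 475430 \left(-255 + \left(\frac{112353}{82792} - \frac{471}{4523}\right)\right) = 475430 \left(-255 + \frac{469177587}{374468216}\right) = 475430 \left(- \frac{95020217493}{374468216}\right) = - \frac{22587731001348495}{187234108}$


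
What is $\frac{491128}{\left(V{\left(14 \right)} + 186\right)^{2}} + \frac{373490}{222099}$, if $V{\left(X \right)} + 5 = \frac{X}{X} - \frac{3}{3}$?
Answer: $\frac{121314943562}{7276185339} \approx 16.673$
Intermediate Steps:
$V{\left(X \right)} = -5$ ($V{\left(X \right)} = -5 + \left(\frac{X}{X} - \frac{3}{3}\right) = -5 + \left(1 - 1\right) = -5 + 0 = -5$)
$\frac{491128}{\left(V{\left(14 \right)} + 186\right)^{2}} + \frac{373490}{222099} = \frac{491128}{\left(-5 + 186\right)^{2}} + \frac{373490}{222099} = \frac{491128}{181^{2}} + 373490 \cdot \frac{1}{222099} = \frac{491128}{32761} + \frac{373490}{222099} = \frac{121314943562}{7276185339}$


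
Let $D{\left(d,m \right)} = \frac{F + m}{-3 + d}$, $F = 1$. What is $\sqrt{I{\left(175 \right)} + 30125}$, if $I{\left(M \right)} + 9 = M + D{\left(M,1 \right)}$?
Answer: $\frac{\sqrt{224032322}}{86} \approx 174.04$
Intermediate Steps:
$D{\left(d,m \right)} = \frac{1 + m}{-3 + d}$
$I{\left(M \right)} = -9 + M + \frac{2}{-3 + M}$ ($I{\left(M \right)} = -9 + \left(M + \frac{1 + 1}{-3 + M}\right) = -9 + \left(M + \frac{1}{-3 + M} 2\right) = -9 + \left(M + \frac{2}{-3 + M}\right) = -9 + M + \frac{2}{-3 + M}$)
$\sqrt{I{\left(175 \right)} + 30125} = \sqrt{\frac{2 + \left(-9 + 175\right) \left(-3 + 175\right)}{-3 + 175} + 30125} = \sqrt{\frac{2 + 166 \cdot 172}{172} + 30125} = \sqrt{\frac{2 + 28552}{172} + 30125} = \sqrt{\frac{1}{172} \cdot 28554 + 30125} = \sqrt{\frac{14277}{86} + 30125} = \sqrt{\frac{2605027}{86}} = \frac{\sqrt{224032322}}{86}$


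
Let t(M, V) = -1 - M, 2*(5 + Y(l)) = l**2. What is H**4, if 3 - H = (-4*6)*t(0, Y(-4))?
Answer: 194481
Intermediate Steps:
Y(l) = -5 + l**2/2
H = -21 (H = 3 - (-4*6)*(-1 - 1*0) = 3 - (-24)*(-1 + 0) = 3 - (-24)*(-1) = 3 - 1*24 = 3 - 24 = -21)
H**4 = (-21)**4 = 194481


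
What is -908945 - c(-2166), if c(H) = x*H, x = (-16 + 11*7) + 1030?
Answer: 1454161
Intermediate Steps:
x = 1091 (x = (-16 + 77) + 1030 = 61 + 1030 = 1091)
c(H) = 1091*H
-908945 - c(-2166) = -908945 - 1091*(-2166) = -908945 - 1*(-2363106) = -908945 + 2363106 = 1454161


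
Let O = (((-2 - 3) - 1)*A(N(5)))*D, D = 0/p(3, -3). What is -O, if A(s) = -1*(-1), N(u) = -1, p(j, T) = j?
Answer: 0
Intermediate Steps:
A(s) = 1
D = 0 (D = 0/3 = 0*(⅓) = 0)
O = 0 (O = (((-2 - 3) - 1)*1)*0 = ((-5 - 1)*1)*0 = -6*1*0 = -6*0 = 0)
-O = -1*0 = 0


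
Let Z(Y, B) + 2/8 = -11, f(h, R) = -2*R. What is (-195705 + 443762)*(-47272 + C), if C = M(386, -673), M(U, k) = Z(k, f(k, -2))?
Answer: -46915764581/4 ≈ -1.1729e+10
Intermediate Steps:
Z(Y, B) = -45/4 (Z(Y, B) = -¼ - 11 = -45/4)
M(U, k) = -45/4
C = -45/4 ≈ -11.250
(-195705 + 443762)*(-47272 + C) = (-195705 + 443762)*(-47272 - 45/4) = 248057*(-189133/4) = -46915764581/4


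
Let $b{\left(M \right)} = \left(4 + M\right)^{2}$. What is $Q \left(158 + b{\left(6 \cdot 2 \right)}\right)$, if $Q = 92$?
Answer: $38088$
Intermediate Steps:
$Q \left(158 + b{\left(6 \cdot 2 \right)}\right) = 92 \left(158 + \left(4 + 6 \cdot 2\right)^{2}\right) = 92 \left(158 + \left(4 + 12\right)^{2}\right) = 92 \left(158 + 16^{2}\right) = 92 \left(158 + 256\right) = 92 \cdot 414 = 38088$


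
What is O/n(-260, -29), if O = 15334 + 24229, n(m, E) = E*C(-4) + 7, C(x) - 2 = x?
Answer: 39563/65 ≈ 608.66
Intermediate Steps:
C(x) = 2 + x
n(m, E) = 7 - 2*E (n(m, E) = E*(2 - 4) + 7 = E*(-2) + 7 = -2*E + 7 = 7 - 2*E)
O = 39563
O/n(-260, -29) = 39563/(7 - 2*(-29)) = 39563/(7 + 58) = 39563/65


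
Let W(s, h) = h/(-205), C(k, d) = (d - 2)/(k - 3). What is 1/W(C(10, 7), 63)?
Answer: -205/63 ≈ -3.2540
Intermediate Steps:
C(k, d) = (-2 + d)/(-3 + k)
W(s, h) = -h/205 (W(s, h) = h*(-1/205) = -h/205)
1/W(C(10, 7), 63) = 1/(-1/205*63) = 1/(-63/205) = -205/63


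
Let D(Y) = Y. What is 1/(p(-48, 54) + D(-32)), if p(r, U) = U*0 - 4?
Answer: -1/36 ≈ -0.027778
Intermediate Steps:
p(r, U) = -4 (p(r, U) = 0 - 4 = -4)
1/(p(-48, 54) + D(-32)) = 1/(-4 - 32) = 1/(-36) = -1/36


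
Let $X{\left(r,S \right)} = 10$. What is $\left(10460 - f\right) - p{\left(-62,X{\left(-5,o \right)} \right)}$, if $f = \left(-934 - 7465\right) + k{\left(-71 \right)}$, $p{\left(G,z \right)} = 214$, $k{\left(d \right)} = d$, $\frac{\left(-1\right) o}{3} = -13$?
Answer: $18716$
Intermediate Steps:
$o = 39$ ($o = \left(-3\right) \left(-13\right) = 39$)
$f = -8470$ ($f = \left(-934 - 7465\right) - 71 = -8399 - 71 = -8470$)
$\left(10460 - f\right) - p{\left(-62,X{\left(-5,o \right)} \right)} = \left(10460 - -8470\right) - 214 = \left(10460 + 8470\right) - 214 = 18930 - 214 = 18716$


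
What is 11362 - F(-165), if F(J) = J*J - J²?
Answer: 11362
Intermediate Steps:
F(J) = 0 (F(J) = J² - J² = 0)
11362 - F(-165) = 11362 - 1*0 = 11362 + 0 = 11362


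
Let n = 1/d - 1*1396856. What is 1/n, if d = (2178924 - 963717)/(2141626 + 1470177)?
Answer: -1215207/1697465577389 ≈ -7.1590e-7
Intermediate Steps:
d = 1215207/3611803 ≈ 0.33645
n = -1697465577389/1215207 (n = 1/(1215207/3611803) - 1*1396856 = 3611803/1215207 - 1396856 = -1697465577389/1215207 ≈ -1.3969e+6)
1/n = 1/(-1697465577389/1215207) = -1215207/1697465577389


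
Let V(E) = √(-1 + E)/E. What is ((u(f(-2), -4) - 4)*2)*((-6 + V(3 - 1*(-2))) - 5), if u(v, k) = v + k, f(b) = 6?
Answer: 212/5 ≈ 42.400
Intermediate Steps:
u(v, k) = k + v
V(E) = √(-1 + E)/E
((u(f(-2), -4) - 4)*2)*((-6 + V(3 - 1*(-2))) - 5) = (((-4 + 6) - 4)*2)*((-6 + √(-1 + (3 - 1*(-2)))/(3 - 1*(-2))) - 5) = ((2 - 4)*2)*((-6 + √(-1 + (3 + 2))/(3 + 2)) - 5) = (-2*2)*((-6 + √(-1 + 5)/5) - 5) = -4*((-6 + √4/5) - 5) = -4*((-6 + (⅕)*2) - 5) = -4*((-6 + ⅖) - 5) = -4*(-28/5 - 5) = -4*(-53/5) = 212/5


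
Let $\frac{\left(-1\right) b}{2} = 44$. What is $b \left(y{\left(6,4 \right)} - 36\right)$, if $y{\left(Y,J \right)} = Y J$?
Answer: $1056$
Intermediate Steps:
$b = -88$ ($b = \left(-2\right) 44 = -88$)
$y{\left(Y,J \right)} = J Y$
$b \left(y{\left(6,4 \right)} - 36\right) = - 88 \left(4 \cdot 6 - 36\right) = - 88 \left(24 - 36\right) = \left(-88\right) \left(-12\right) = 1056$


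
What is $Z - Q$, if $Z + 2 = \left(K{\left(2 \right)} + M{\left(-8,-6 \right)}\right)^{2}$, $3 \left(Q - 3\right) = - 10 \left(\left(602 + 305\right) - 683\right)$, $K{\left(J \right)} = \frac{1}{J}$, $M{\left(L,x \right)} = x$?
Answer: $\frac{9263}{12} \approx 771.92$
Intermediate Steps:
$Q = - \frac{2231}{3}$ ($Q = 3 + \frac{\left(-10\right) \left(\left(602 + 305\right) - 683\right)}{3} = 3 + \frac{\left(-10\right) \left(907 - 683\right)}{3} = 3 + \frac{\left(-10\right) 224}{3} = 3 + \frac{1}{3} \left(-2240\right) = 3 - \frac{2240}{3} = - \frac{2231}{3} \approx -743.67$)
$Z = \frac{113}{4}$ ($Z = -2 + \left(\frac{1}{2} - 6\right)^{2} = -2 + \left(- \frac{11}{2}\right)^{2} = -2 + \frac{121}{4} = \frac{113}{4} \approx 28.25$)
$Z - Q = \frac{113}{4} - - \frac{2231}{3} = \frac{113}{4} + \frac{2231}{3} = \frac{9263}{12}$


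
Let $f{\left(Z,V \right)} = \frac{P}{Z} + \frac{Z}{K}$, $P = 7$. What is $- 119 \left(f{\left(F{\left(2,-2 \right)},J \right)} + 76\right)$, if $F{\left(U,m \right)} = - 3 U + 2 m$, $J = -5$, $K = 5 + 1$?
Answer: $- \frac{262871}{30} \approx -8762.4$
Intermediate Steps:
$K = 6$
$f{\left(Z,V \right)} = \frac{7}{Z} + \frac{Z}{6}$
$- 119 \left(f{\left(F{\left(2,-2 \right)},J \right)} + 76\right) = - 119 \left(\left(\frac{7}{\left(-3\right) 2 + 2 \left(-2\right)} + \frac{\left(-3\right) 2 + 2 \left(-2\right)}{6}\right) + 76\right) = - 119 \left(\left(\frac{7}{-6 - 4} + \frac{-6 - 4}{6}\right) + 76\right) = - 119 \left(\left(\frac{7}{-10} + \frac{1}{6} \left(-10\right)\right) + 76\right) = - 119 \left(\left(7 \left(- \frac{1}{10}\right) - \frac{5}{3}\right) + 76\right) = - 119 \left(\left(- \frac{7}{10} - \frac{5}{3}\right) + 76\right) = - 119 \left(- \frac{71}{30} + 76\right) = \left(-119\right) \frac{2209}{30} = - \frac{262871}{30}$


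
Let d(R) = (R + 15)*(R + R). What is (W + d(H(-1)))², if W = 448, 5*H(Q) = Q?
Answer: 122146704/625 ≈ 1.9543e+5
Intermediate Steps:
H(Q) = Q/5
d(R) = 2*R*(15 + R) (d(R) = (15 + R)*(2*R) = 2*R*(15 + R))
(W + d(H(-1)))² = (448 + 2*((⅕)*(-1))*(15 + (⅕)*(-1)))² = (448 + 2*(-⅕)*(15 - ⅕))² = (448 + 2*(-⅕)*(74/5))² = (448 - 148/25)² = (11052/25)² = 122146704/625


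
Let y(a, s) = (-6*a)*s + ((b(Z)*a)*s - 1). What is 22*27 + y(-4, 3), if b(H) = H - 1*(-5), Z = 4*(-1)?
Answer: 653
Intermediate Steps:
Z = -4
b(H) = 5 + H (b(H) = H + 5 = 5 + H)
y(a, s) = -1 - 5*a*s (y(a, s) = (-6*a)*s + (((5 - 4)*a)*s - 1) = -6*a*s + ((1*a)*s - 1) = -6*a*s + (a*s - 1) = -6*a*s + (-1 + a*s) = -1 - 5*a*s)
22*27 + y(-4, 3) = 22*27 + (-1 - 5*(-4)*3) = 594 + (-1 + 60) = 594 + 59 = 653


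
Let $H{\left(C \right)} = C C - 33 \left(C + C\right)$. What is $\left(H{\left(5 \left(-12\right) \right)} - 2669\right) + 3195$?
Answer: $8086$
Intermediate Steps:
$H{\left(C \right)} = C^{2} - 66 C$ ($H{\left(C \right)} = C^{2} - 33 \cdot 2 C = C^{2} - 66 C$)
$\left(H{\left(5 \left(-12\right) \right)} - 2669\right) + 3195 = \left(5 \left(-12\right) \left(-66 + 5 \left(-12\right)\right) - 2669\right) + 3195 = \left(- 60 \left(-66 - 60\right) - 2669\right) + 3195 = \left(\left(-60\right) \left(-126\right) - 2669\right) + 3195 = \left(7560 - 2669\right) + 3195 = 4891 + 3195 = 8086$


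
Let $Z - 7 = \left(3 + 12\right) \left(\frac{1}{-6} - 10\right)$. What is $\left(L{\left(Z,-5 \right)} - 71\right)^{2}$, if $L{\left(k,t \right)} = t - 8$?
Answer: $7056$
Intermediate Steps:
$Z = - \frac{291}{2}$ ($Z = 7 + \left(3 + 12\right) \left(\frac{1}{-6} - 10\right) = 7 + 15 \left(- \frac{1}{6} - 10\right) = 7 + 15 \left(- \frac{61}{6}\right) = 7 - \frac{305}{2} = - \frac{291}{2} \approx -145.5$)
$L{\left(k,t \right)} = -8 + t$
$\left(L{\left(Z,-5 \right)} - 71\right)^{2} = \left(\left(-8 - 5\right) - 71\right)^{2} = \left(-13 - 71\right)^{2} = \left(-84\right)^{2} = 7056$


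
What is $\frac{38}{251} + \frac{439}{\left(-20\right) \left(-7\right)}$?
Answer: $\frac{115509}{35140} \approx 3.2871$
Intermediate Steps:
$\frac{38}{251} + \frac{439}{\left(-20\right) \left(-7\right)} = 38 \cdot \frac{1}{251} + \frac{439}{140} = \frac{38}{251} + 439 \cdot \frac{1}{140} = \frac{38}{251} + \frac{439}{140} = \frac{115509}{35140}$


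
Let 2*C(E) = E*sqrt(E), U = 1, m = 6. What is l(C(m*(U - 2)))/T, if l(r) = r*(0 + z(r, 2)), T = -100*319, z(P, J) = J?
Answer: 3*I*sqrt(6)/15950 ≈ 0.00046072*I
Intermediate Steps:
T = -31900
C(E) = E**(3/2)/2 (C(E) = (E*sqrt(E))/2 = E**(3/2)/2)
l(r) = 2*r (l(r) = r*(0 + 2) = r*2 = 2*r)
l(C(m*(U - 2)))/T = (2*((6*(1 - 2))**(3/2)/2))/(-31900) = (2*((6*(-1))**(3/2)/2))*(-1/31900) = (2*((-6)**(3/2)/2))*(-1/31900) = (2*((-6*I*sqrt(6))/2))*(-1/31900) = (2*(-3*I*sqrt(6)))*(-1/31900) = -6*I*sqrt(6)*(-1/31900) = 3*I*sqrt(6)/15950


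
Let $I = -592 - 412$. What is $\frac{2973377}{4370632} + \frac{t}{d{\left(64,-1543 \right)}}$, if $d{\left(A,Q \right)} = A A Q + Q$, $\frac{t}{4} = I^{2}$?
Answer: $\frac{69061365207}{1625276327416} \approx 0.042492$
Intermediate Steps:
$I = -1004$ ($I = -592 - 412 = -1004$)
$t = 4032064$ ($t = 4 \left(-1004\right)^{2} = 4 \cdot 1008016 = 4032064$)
$d{\left(A,Q \right)} = Q + Q A^{2}$ ($d{\left(A,Q \right)} = A^{2} Q + Q = Q A^{2} + Q = Q + Q A^{2}$)
$\frac{2973377}{4370632} + \frac{t}{d{\left(64,-1543 \right)}} = \frac{2973377}{4370632} + \frac{4032064}{\left(-1543\right) \left(1 + 64^{2}\right)} = 2973377 \cdot \frac{1}{4370632} + \frac{4032064}{\left(-1543\right) \left(1 + 4096\right)} = \frac{2973377}{4370632} + \frac{4032064}{\left(-1543\right) 4097} = \frac{2973377}{4370632} + \frac{4032064}{-6321671} = \frac{2973377}{4370632} + 4032064 \left(- \frac{1}{6321671}\right) = \frac{2973377}{4370632} - \frac{4032064}{6321671} = \frac{69061365207}{1625276327416}$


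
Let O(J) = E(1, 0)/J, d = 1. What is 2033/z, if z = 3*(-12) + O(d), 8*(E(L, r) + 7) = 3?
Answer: -16264/341 ≈ -47.695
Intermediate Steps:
E(L, r) = -53/8 (E(L, r) = -7 + (1/8)*3 = -7 + 3/8 = -53/8)
O(J) = -53/(8*J)
z = -341/8 (z = 3*(-12) - 53/8/1 = -36 - 53/8*1 = -36 - 53/8 = -341/8 ≈ -42.625)
2033/z = 2033/(-341/8) = 2033*(-8/341) = -16264/341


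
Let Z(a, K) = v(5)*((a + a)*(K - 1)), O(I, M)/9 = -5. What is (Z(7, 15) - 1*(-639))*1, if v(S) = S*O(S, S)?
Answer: -43461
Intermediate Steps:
O(I, M) = -45 (O(I, M) = 9*(-5) = -45)
v(S) = -45*S (v(S) = S*(-45) = -45*S)
Z(a, K) = -450*a*(-1 + K) (Z(a, K) = (-45*5)*((a + a)*(K - 1)) = -225*2*a*(-1 + K) = -450*a*(-1 + K))
(Z(7, 15) - 1*(-639))*1 = (450*7*(1 - 1*15) - 1*(-639))*1 = (450*7*(1 - 15) + 639)*1 = (450*7*(-14) + 639)*1 = (-44100 + 639)*1 = -43461*1 = -43461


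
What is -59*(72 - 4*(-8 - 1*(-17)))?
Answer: -2124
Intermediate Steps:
-59*(72 - 4*(-8 - 1*(-17))) = -59*(72 - 4*(-8 + 17)) = -59*(72 - 4*9) = -59*(72 - 36) = -59*36 = -2124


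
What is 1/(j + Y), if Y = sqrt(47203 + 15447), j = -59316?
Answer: -29658/1759162603 - 5*sqrt(2506)/3518325206 ≈ -1.6930e-5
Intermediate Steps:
Y = 5*sqrt(2506) (Y = sqrt(62650) = 5*sqrt(2506) ≈ 250.30)
1/(j + Y) = 1/(-59316 + 5*sqrt(2506))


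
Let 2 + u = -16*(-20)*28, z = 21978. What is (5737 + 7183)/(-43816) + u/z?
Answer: 2261416/20062251 ≈ 0.11272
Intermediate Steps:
u = 8958 (u = -2 - 16*(-20)*28 = -2 + 320*28 = -2 + 8960 = 8958)
(5737 + 7183)/(-43816) + u/z = (5737 + 7183)/(-43816) + 8958/21978 = 12920*(-1/43816) + 8958*(1/21978) = -1615/5477 + 1493/3663 = 2261416/20062251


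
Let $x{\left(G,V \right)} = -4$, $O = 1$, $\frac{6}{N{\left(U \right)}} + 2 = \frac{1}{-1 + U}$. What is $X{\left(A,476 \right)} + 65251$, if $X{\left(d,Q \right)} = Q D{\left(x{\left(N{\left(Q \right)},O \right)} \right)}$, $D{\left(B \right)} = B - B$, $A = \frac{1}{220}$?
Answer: $65251$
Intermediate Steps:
$N{\left(U \right)} = \frac{6}{-2 + \frac{1}{-1 + U}}$
$A = \frac{1}{220} \approx 0.0045455$
$D{\left(B \right)} = 0$
$X{\left(d,Q \right)} = 0$ ($X{\left(d,Q \right)} = Q 0 = 0$)
$X{\left(A,476 \right)} + 65251 = 0 + 65251 = 65251$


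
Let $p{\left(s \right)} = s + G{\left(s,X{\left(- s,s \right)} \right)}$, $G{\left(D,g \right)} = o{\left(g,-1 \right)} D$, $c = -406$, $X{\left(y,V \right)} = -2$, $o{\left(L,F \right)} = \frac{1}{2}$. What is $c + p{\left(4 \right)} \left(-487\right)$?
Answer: $-3328$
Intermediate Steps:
$o{\left(L,F \right)} = \frac{1}{2}$
$G{\left(D,g \right)} = \frac{D}{2}$
$p{\left(s \right)} = \frac{3 s}{2}$ ($p{\left(s \right)} = s + \frac{s}{2} = \frac{3 s}{2}$)
$c + p{\left(4 \right)} \left(-487\right) = -406 + \frac{3}{2} \cdot 4 \left(-487\right) = -406 + 6 \left(-487\right) = -406 - 2922 = -3328$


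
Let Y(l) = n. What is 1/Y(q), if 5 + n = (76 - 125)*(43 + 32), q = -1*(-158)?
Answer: -1/3680 ≈ -0.00027174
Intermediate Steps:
q = 158
n = -3680 (n = -5 + (76 - 125)*(43 + 32) = -5 - 49*75 = -5 - 3675 = -3680)
Y(l) = -3680
1/Y(q) = 1/(-3680) = -1/3680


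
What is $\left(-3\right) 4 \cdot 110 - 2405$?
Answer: $-3725$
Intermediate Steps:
$\left(-3\right) 4 \cdot 110 - 2405 = \left(-12\right) 110 - 2405 = -1320 - 2405 = -3725$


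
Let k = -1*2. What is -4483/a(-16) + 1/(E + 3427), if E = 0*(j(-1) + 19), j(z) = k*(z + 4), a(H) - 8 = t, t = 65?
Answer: -15363168/250171 ≈ -61.411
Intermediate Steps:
k = -2
a(H) = 73 (a(H) = 8 + 65 = 73)
j(z) = -8 - 2*z (j(z) = -2*(z + 4) = -2*(4 + z) = -8 - 2*z)
E = 0 (E = 0*((-8 - 2*(-1)) + 19) = 0*((-8 + 2) + 19) = 0*(-6 + 19) = 0*13 = 0)
-4483/a(-16) + 1/(E + 3427) = -4483/73 + 1/(0 + 3427) = -4483*1/73 + 1/3427 = -4483/73 + 1/3427 = -15363168/250171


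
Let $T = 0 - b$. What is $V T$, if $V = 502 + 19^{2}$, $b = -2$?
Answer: $1726$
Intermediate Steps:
$T = 2$ ($T = 0 - -2 = 0 + 2 = 2$)
$V = 863$ ($V = 502 + 361 = 863$)
$V T = 863 \cdot 2 = 1726$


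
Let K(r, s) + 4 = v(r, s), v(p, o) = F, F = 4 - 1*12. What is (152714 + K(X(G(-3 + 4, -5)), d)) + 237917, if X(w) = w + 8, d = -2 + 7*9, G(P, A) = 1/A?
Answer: 390619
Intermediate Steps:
F = -8 (F = 4 - 12 = -8)
v(p, o) = -8
d = 61 (d = -2 + 63 = 61)
X(w) = 8 + w
K(r, s) = -12 (K(r, s) = -4 - 8 = -12)
(152714 + K(X(G(-3 + 4, -5)), d)) + 237917 = (152714 - 12) + 237917 = 152702 + 237917 = 390619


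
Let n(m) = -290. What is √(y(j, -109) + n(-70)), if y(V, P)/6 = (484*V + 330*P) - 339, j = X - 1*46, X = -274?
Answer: 4*I*√71714 ≈ 1071.2*I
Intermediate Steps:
j = -320 (j = -274 - 1*46 = -274 - 46 = -320)
y(V, P) = -2034 + 1980*P + 2904*V (y(V, P) = 6*((484*V + 330*P) - 339) = 6*((330*P + 484*V) - 339) = 6*(-339 + 330*P + 484*V) = -2034 + 1980*P + 2904*V)
√(y(j, -109) + n(-70)) = √((-2034 + 1980*(-109) + 2904*(-320)) - 290) = √((-2034 - 215820 - 929280) - 290) = √(-1147134 - 290) = √(-1147424) = 4*I*√71714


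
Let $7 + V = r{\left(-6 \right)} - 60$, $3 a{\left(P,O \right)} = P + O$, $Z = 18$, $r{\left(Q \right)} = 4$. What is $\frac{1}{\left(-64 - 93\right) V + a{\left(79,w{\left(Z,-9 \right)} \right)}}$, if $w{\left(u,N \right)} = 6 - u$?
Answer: $\frac{3}{29740} \approx 0.00010087$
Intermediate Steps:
$a{\left(P,O \right)} = \frac{O}{3} + \frac{P}{3}$ ($a{\left(P,O \right)} = \frac{P + O}{3} = \frac{O + P}{3} = \frac{O}{3} + \frac{P}{3}$)
$V = -63$ ($V = -7 + \left(4 - 60\right) = -7 - 56 = -63$)
$\frac{1}{\left(-64 - 93\right) V + a{\left(79,w{\left(Z,-9 \right)} \right)}} = \frac{1}{\left(-64 - 93\right) \left(-63\right) + \left(\frac{6 - 18}{3} + \frac{1}{3} \cdot 79\right)} = \frac{1}{\left(-157\right) \left(-63\right) + \left(\frac{6 - 18}{3} + \frac{79}{3}\right)} = \frac{1}{9891 + \left(\frac{1}{3} \left(-12\right) + \frac{79}{3}\right)} = \frac{1}{9891 + \left(-4 + \frac{79}{3}\right)} = \frac{1}{9891 + \frac{67}{3}} = \frac{1}{\frac{29740}{3}} = \frac{3}{29740}$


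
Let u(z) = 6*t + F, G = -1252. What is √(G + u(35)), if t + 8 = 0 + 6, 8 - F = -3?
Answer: I*√1253 ≈ 35.398*I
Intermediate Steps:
F = 11 (F = 8 - 1*(-3) = 8 + 3 = 11)
t = -2 (t = -8 + (0 + 6) = -8 + 6 = -2)
u(z) = -1 (u(z) = 6*(-2) + 11 = -12 + 11 = -1)
√(G + u(35)) = √(-1252 - 1) = √(-1253) = I*√1253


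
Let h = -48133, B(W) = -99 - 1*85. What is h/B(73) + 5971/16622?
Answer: 400582695/1529224 ≈ 261.95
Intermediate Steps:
B(W) = -184 (B(W) = -99 - 85 = -184)
h/B(73) + 5971/16622 = -48133/(-184) + 5971/16622 = -48133*(-1/184) + 5971*(1/16622) = 48133/184 + 5971/16622 = 400582695/1529224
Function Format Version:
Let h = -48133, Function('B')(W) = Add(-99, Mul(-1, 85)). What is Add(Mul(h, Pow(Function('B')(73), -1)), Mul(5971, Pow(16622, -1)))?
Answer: Rational(400582695, 1529224) ≈ 261.95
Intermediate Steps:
Function('B')(W) = -184 (Function('B')(W) = Add(-99, -85) = -184)
Add(Mul(h, Pow(Function('B')(73), -1)), Mul(5971, Pow(16622, -1))) = Add(Mul(-48133, Pow(-184, -1)), Mul(5971, Pow(16622, -1))) = Add(Mul(-48133, Rational(-1, 184)), Mul(5971, Rational(1, 16622))) = Add(Rational(48133, 184), Rational(5971, 16622)) = Rational(400582695, 1529224)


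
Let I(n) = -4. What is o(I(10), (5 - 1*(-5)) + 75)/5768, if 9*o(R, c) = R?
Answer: -1/12978 ≈ -7.7053e-5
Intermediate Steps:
o(R, c) = R/9
o(I(10), (5 - 1*(-5)) + 75)/5768 = ((⅑)*(-4))/5768 = -4/9*1/5768 = -1/12978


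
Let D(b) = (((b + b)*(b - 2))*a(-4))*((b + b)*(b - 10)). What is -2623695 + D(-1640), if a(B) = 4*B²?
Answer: 1865454917056305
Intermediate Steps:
D(b) = 256*b²*(-10 + b)*(-2 + b) (D(b) = (((b + b)*(b - 2))*(4*(-4)²))*((b + b)*(b - 10)) = (((2*b)*(-2 + b))*(4*16))*((2*b)*(-10 + b)) = ((2*b*(-2 + b))*64)*(2*b*(-10 + b)) = (128*b*(-2 + b))*(2*b*(-10 + b)) = 256*b²*(-10 + b)*(-2 + b))
-2623695 + D(-1640) = -2623695 + 256*(-1640)²*(20 + (-1640)² - 12*(-1640)) = -2623695 + 256*2689600*(20 + 2689600 + 19680) = -2623695 + 256*2689600*2709300 = -2623695 + 1865454919680000 = 1865454917056305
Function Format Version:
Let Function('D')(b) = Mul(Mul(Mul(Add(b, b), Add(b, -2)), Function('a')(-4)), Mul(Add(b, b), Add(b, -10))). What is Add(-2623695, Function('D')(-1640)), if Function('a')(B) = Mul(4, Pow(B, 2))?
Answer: 1865454917056305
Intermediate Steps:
Function('D')(b) = Mul(256, Pow(b, 2), Add(-10, b), Add(-2, b)) (Function('D')(b) = Mul(Mul(Mul(Add(b, b), Add(b, -2)), Mul(4, Pow(-4, 2))), Mul(Add(b, b), Add(b, -10))) = Mul(Mul(Mul(Mul(2, b), Add(-2, b)), Mul(4, 16)), Mul(Mul(2, b), Add(-10, b))) = Mul(Mul(Mul(2, b, Add(-2, b)), 64), Mul(2, b, Add(-10, b))) = Mul(Mul(128, b, Add(-2, b)), Mul(2, b, Add(-10, b))) = Mul(256, Pow(b, 2), Add(-10, b), Add(-2, b)))
Add(-2623695, Function('D')(-1640)) = Add(-2623695, Mul(256, Pow(-1640, 2), Add(20, Pow(-1640, 2), Mul(-12, -1640)))) = Add(-2623695, Mul(256, 2689600, Add(20, 2689600, 19680))) = Add(-2623695, Mul(256, 2689600, 2709300)) = Add(-2623695, 1865454919680000) = 1865454917056305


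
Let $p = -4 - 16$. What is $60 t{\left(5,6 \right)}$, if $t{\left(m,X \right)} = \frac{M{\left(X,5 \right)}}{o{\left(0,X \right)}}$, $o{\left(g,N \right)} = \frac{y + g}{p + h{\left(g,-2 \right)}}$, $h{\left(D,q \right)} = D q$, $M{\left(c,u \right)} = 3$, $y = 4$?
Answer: $-900$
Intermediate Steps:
$p = -20$ ($p = -4 - 16 = -20$)
$o{\left(g,N \right)} = \frac{4 + g}{-20 - 2 g}$ ($o{\left(g,N \right)} = \frac{4 + g}{-20 + g \left(-2\right)} = \frac{4 + g}{-20 - 2 g}$)
$t{\left(m,X \right)} = -15$ ($t{\left(m,X \right)} = \frac{3}{\frac{1}{2} \frac{1}{-10 - 0} \left(4 + 0\right)} = \frac{3}{\frac{1}{2} \frac{1}{-10 + 0} \cdot 4} = \frac{3}{\frac{1}{2} \frac{1}{-10} \cdot 4} = \frac{3}{\frac{1}{2} \left(- \frac{1}{10}\right) 4} = \frac{3}{- \frac{1}{5}} = 3 \left(-5\right) = -15$)
$60 t{\left(5,6 \right)} = 60 \left(-15\right) = -900$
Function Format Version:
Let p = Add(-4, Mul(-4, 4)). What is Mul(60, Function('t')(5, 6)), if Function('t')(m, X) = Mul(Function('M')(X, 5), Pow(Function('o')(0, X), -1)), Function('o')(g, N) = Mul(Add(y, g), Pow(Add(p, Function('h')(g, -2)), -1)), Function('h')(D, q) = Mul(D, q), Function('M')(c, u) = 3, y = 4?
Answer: -900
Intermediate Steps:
p = -20 (p = Add(-4, -16) = -20)
Function('o')(g, N) = Mul(Pow(Add(-20, Mul(-2, g)), -1), Add(4, g)) (Function('o')(g, N) = Mul(Add(4, g), Pow(Add(-20, Mul(g, -2)), -1)) = Mul(Add(4, g), Pow(Add(-20, Mul(-2, g)), -1)) = Mul(Pow(Add(-20, Mul(-2, g)), -1), Add(4, g)))
Function('t')(m, X) = -15 (Function('t')(m, X) = Mul(3, Pow(Mul(Rational(1, 2), Pow(Add(-10, Mul(-1, 0)), -1), Add(4, 0)), -1)) = Mul(3, Pow(Mul(Rational(1, 2), Pow(Add(-10, 0), -1), 4), -1)) = Mul(3, Pow(Mul(Rational(1, 2), Pow(-10, -1), 4), -1)) = Mul(3, Pow(Mul(Rational(1, 2), Rational(-1, 10), 4), -1)) = Mul(3, Pow(Rational(-1, 5), -1)) = Mul(3, -5) = -15)
Mul(60, Function('t')(5, 6)) = Mul(60, -15) = -900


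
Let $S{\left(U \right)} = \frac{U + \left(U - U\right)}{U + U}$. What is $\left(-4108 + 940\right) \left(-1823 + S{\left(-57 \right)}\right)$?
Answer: $5773680$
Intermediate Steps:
$S{\left(U \right)} = \frac{1}{2}$ ($S{\left(U \right)} = \frac{U + 0}{2 U} = U \frac{1}{2 U} = \frac{1}{2}$)
$\left(-4108 + 940\right) \left(-1823 + S{\left(-57 \right)}\right) = \left(-4108 + 940\right) \left(-1823 + \frac{1}{2}\right) = \left(-3168\right) \left(- \frac{3645}{2}\right) = 5773680$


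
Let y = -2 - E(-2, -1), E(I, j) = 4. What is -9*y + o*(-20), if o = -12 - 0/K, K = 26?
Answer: 294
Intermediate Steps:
y = -6 (y = -2 - 1*4 = -2 - 4 = -6)
o = -12 (o = -12 - 0/26 = -12 - 1*0 = -12 + 0 = -12)
-9*y + o*(-20) = -9*(-6) - 12*(-20) = 54 + 240 = 294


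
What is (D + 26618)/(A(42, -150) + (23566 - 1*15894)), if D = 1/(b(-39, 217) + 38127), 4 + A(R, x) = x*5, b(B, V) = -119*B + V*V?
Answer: 797271209/207210242 ≈ 3.8476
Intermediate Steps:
b(B, V) = V² - 119*B (b(B, V) = -119*B + V² = V² - 119*B)
A(R, x) = -4 + 5*x (A(R, x) = -4 + x*5 = -4 + 5*x)
D = 1/89857 (D = 1/((217² - 119*(-39)) + 38127) = 1/((47089 + 4641) + 38127) = 1/(51730 + 38127) = 1/89857 ≈ 1.1129e-5)
(D + 26618)/(A(42, -150) + (23566 - 1*15894)) = (1/89857 + 26618)/((-4 + 5*(-150)) + (23566 - 1*15894)) = 2391813627/(89857*((-4 - 750) + (23566 - 15894))) = 2391813627/(89857*(-754 + 7672)) = (2391813627/89857)/6918 = (2391813627/89857)*(1/6918) = 797271209/207210242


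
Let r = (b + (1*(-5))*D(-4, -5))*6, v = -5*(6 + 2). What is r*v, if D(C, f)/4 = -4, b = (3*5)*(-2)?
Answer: -12000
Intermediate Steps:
b = -30 (b = 15*(-2) = -30)
v = -40 (v = -5*8 = -40)
D(C, f) = -16 (D(C, f) = 4*(-4) = -16)
r = 300 (r = (-30 + (1*(-5))*(-16))*6 = (-30 - 5*(-16))*6 = (-30 + 80)*6 = 50*6 = 300)
r*v = 300*(-40) = -12000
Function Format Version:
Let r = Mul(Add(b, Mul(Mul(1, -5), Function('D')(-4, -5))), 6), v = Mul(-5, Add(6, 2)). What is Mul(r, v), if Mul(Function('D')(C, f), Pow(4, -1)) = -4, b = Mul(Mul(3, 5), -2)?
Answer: -12000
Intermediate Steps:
b = -30 (b = Mul(15, -2) = -30)
v = -40 (v = Mul(-5, 8) = -40)
Function('D')(C, f) = -16 (Function('D')(C, f) = Mul(4, -4) = -16)
r = 300 (r = Mul(Add(-30, Mul(Mul(1, -5), -16)), 6) = Mul(Add(-30, Mul(-5, -16)), 6) = Mul(Add(-30, 80), 6) = Mul(50, 6) = 300)
Mul(r, v) = Mul(300, -40) = -12000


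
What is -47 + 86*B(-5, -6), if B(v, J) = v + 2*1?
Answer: -305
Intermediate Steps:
B(v, J) = 2 + v (B(v, J) = v + 2 = 2 + v)
-47 + 86*B(-5, -6) = -47 + 86*(2 - 5) = -47 + 86*(-3) = -47 - 258 = -305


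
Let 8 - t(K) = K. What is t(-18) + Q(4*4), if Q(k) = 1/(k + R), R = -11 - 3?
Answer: 53/2 ≈ 26.500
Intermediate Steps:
t(K) = 8 - K
R = -14
Q(k) = 1/(-14 + k) (Q(k) = 1/(k - 14) = 1/(-14 + k))
t(-18) + Q(4*4) = (8 - 1*(-18)) + 1/(-14 + 4*4) = (8 + 18) + 1/(-14 + 16) = 26 + 1/2 = 26 + ½ = 53/2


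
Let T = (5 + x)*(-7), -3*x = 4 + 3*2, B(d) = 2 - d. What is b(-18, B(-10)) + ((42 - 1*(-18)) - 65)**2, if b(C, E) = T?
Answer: 40/3 ≈ 13.333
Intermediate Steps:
x = -10/3 (x = -(4 + 3*2)/3 = -(4 + 6)/3 = -1/3*10 = -10/3 ≈ -3.3333)
T = -35/3 (T = (5 - 10/3)*(-7) = (5/3)*(-7) = -35/3 ≈ -11.667)
b(C, E) = -35/3
b(-18, B(-10)) + ((42 - 1*(-18)) - 65)**2 = -35/3 + ((42 - 1*(-18)) - 65)**2 = -35/3 + ((42 + 18) - 65)**2 = -35/3 + (60 - 65)**2 = -35/3 + (-5)**2 = -35/3 + 25 = 40/3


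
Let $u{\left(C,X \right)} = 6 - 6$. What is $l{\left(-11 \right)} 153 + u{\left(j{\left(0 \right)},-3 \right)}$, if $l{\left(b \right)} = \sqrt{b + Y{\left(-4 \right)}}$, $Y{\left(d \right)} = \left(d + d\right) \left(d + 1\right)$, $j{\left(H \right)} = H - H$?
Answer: $153 \sqrt{13} \approx 551.65$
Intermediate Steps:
$j{\left(H \right)} = 0$
$Y{\left(d \right)} = 2 d \left(1 + d\right)$
$u{\left(C,X \right)} = 0$
$l{\left(b \right)} = \sqrt{24 + b}$ ($l{\left(b \right)} = \sqrt{b + 2 \left(-4\right) \left(1 - 4\right)} = \sqrt{b + 2 \left(-4\right) \left(-3\right)} = \sqrt{b + 24} = \sqrt{24 + b}$)
$l{\left(-11 \right)} 153 + u{\left(j{\left(0 \right)},-3 \right)} = \sqrt{24 - 11} \cdot 153 + 0 = \sqrt{13} \cdot 153 + 0 = 153 \sqrt{13} + 0 = 153 \sqrt{13}$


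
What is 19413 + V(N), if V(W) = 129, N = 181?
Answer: 19542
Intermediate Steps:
19413 + V(N) = 19413 + 129 = 19542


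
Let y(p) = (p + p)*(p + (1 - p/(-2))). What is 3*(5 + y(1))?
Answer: 30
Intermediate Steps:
y(p) = 2*p*(1 + 3*p/2) (y(p) = (2*p)*(p + (1 - p*(-1)/2)) = (2*p)*(p + (1 - (-1)*p/2)) = (2*p)*(p + (1 + p/2)) = (2*p)*(1 + 3*p/2) = 2*p*(1 + 3*p/2))
3*(5 + y(1)) = 3*(5 + 1*(2 + 3*1)) = 3*(5 + 1*(2 + 3)) = 3*(5 + 1*5) = 3*(5 + 5) = 3*10 = 30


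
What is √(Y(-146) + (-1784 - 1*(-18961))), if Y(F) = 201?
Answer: √17378 ≈ 131.83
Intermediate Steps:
√(Y(-146) + (-1784 - 1*(-18961))) = √(201 + (-1784 - 1*(-18961))) = √(201 + (-1784 + 18961)) = √(201 + 17177) = √17378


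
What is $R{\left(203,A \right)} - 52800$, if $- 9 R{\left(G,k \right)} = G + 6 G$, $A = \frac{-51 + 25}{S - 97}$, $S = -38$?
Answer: $- \frac{476621}{9} \approx -52958.0$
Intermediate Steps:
$A = \frac{26}{135}$ ($A = \frac{-51 + 25}{-38 - 97} = - \frac{26}{-135} = \left(-26\right) \left(- \frac{1}{135}\right) = \frac{26}{135} \approx 0.19259$)
$R{\left(G,k \right)} = - \frac{7 G}{9}$ ($R{\left(G,k \right)} = - \frac{G + 6 G}{9} = - \frac{7 G}{9}$)
$R{\left(203,A \right)} - 52800 = \left(- \frac{7}{9}\right) 203 - 52800 = - \frac{1421}{9} - 52800 = - \frac{476621}{9}$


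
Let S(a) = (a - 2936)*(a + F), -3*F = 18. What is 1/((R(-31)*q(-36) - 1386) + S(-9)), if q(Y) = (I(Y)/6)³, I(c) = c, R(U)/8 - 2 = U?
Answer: 1/92901 ≈ 1.0764e-5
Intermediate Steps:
F = -6 (F = -⅓*18 = -6)
R(U) = 16 + 8*U
S(a) = (-2936 + a)*(-6 + a) (S(a) = (a - 2936)*(a - 6) = (-2936 + a)*(-6 + a))
q(Y) = Y³/216 (q(Y) = (Y/6)³ = Y³/216)
1/((R(-31)*q(-36) - 1386) + S(-9)) = 1/(((16 + 8*(-31))*((1/216)*(-36)³) - 1386) + (17616 + (-9)² - 2942*(-9))) = 1/(((16 - 248)*((1/216)*(-46656)) - 1386) + (17616 + 81 + 26478)) = 1/((-232*(-216) - 1386) + 44175) = 1/((50112 - 1386) + 44175) = 1/(48726 + 44175) = 1/92901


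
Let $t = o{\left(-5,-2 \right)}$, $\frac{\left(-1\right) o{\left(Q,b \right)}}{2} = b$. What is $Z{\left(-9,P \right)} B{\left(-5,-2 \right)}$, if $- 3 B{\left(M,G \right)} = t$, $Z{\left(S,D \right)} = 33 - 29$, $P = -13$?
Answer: $- \frac{16}{3} \approx -5.3333$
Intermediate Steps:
$o{\left(Q,b \right)} = - 2 b$
$t = 4$ ($t = \left(-2\right) \left(-2\right) = 4$)
$Z{\left(S,D \right)} = 4$
$B{\left(M,G \right)} = - \frac{4}{3}$ ($B{\left(M,G \right)} = \left(- \frac{1}{3}\right) 4 = - \frac{4}{3}$)
$Z{\left(-9,P \right)} B{\left(-5,-2 \right)} = 4 \left(- \frac{4}{3}\right) = - \frac{16}{3}$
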